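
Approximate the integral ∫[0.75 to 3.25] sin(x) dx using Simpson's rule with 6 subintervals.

f(x) = sin(x)
a = 0.75, b = 3.25, n = 6
h = (b - a)/n = 0.416667

Simpson's rule: (h/3)[f(x₀) + 4f(x₁) + 2f(x₂) + ... + f(xₙ)]

x_0 = 0.7500, f(x_0) = 0.681639, coefficient = 1
x_1 = 1.1667, f(x_1) = 0.919445, coefficient = 4
x_2 = 1.5833, f(x_2) = 0.999921, coefficient = 2
x_3 = 2.0000, f(x_3) = 0.909297, coefficient = 4
x_4 = 2.4167, f(x_4) = 0.663080, coefficient = 2
x_5 = 2.8333, f(x_5) = 0.303400, coefficient = 4
x_6 = 3.2500, f(x_6) = -0.108195, coefficient = 1

I ≈ (0.416667/3) × 12.428018 = 1.726114
Exact value: 1.725819
Error: 0.000295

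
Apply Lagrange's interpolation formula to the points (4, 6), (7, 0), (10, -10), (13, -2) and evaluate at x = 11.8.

Lagrange interpolation formula:
P(x) = Σ yᵢ × Lᵢ(x)
where Lᵢ(x) = Π_{j≠i} (x - xⱼ)/(xᵢ - xⱼ)

L_0(11.8) = (11.8 - 7)/(4 - 7) × (11.8 - 10)/(4 - 10) × (11.8 - 13)/(4 - 13) = 0.064000
L_1(11.8) = (11.8 - 4)/(7 - 4) × (11.8 - 10)/(7 - 10) × (11.8 - 13)/(7 - 13) = -0.312000
L_2(11.8) = (11.8 - 4)/(10 - 4) × (11.8 - 7)/(10 - 7) × (11.8 - 13)/(10 - 13) = 0.832000
L_3(11.8) = (11.8 - 4)/(13 - 4) × (11.8 - 7)/(13 - 7) × (11.8 - 10)/(13 - 10) = 0.416000

P(11.8) = 6×L_0(11.8) + 0×L_1(11.8) + (-10)×L_2(11.8) + (-2)×L_3(11.8)
P(11.8) = -8.768000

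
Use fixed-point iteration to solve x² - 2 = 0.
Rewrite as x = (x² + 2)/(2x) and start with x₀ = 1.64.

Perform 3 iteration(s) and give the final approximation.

Equation: x² - 2 = 0
Fixed-point form: x = (x² + 2)/(2x)
x₀ = 1.64

x_1 = g(1.640000) = 1.429756
x_2 = g(1.429756) = 1.414298
x_3 = g(1.414298) = 1.414214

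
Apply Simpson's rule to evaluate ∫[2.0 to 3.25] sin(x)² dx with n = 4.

f(x) = sin(x)²
a = 2.0, b = 3.25, n = 4
h = (b - a)/n = 0.312500

Simpson's rule: (h/3)[f(x₀) + 4f(x₁) + 2f(x₂) + ... + f(xₙ)]

x_0 = 2.0000, f(x_0) = 0.826822, coefficient = 1
x_1 = 2.3125, f(x_1) = 0.543639, coefficient = 4
x_2 = 2.6250, f(x_2) = 0.243957, coefficient = 2
x_3 = 2.9375, f(x_3) = 0.041079, coefficient = 4
x_4 = 3.2500, f(x_4) = 0.011706, coefficient = 1

I ≈ (0.312500/3) × 3.665313 = 0.381803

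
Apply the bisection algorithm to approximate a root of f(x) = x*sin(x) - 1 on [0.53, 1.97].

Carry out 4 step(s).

f(x) = x*sin(x) - 1
Initial interval: [0.53, 1.97]

Iteration 1:
  c_1 = (0.530000 + 1.970000)/2 = 1.250000
  f(c_1) = f(1.250000) = 0.186231
  f(a) × f(c) < 0, new interval: [0.530000, 1.250000]
Iteration 2:
  c_2 = (0.530000 + 1.250000)/2 = 0.890000
  f(c_2) = f(0.890000) = -0.308406
  f(a) × f(c) ≥ 0, new interval: [0.890000, 1.250000]
Iteration 3:
  c_3 = (0.890000 + 1.250000)/2 = 1.070000
  f(c_3) = f(1.070000) = -0.061395
  f(a) × f(c) ≥ 0, new interval: [1.070000, 1.250000]
Iteration 4:
  c_4 = (1.070000 + 1.250000)/2 = 1.160000
  f(c_4) = f(1.160000) = 0.063492
  f(a) × f(c) < 0, new interval: [1.070000, 1.160000]

After 4 iteration(s), the approximation is c_4 = 1.160000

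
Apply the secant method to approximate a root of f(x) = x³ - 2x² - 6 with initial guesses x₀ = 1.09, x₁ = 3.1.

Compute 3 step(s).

f(x) = x³ - 2x² - 6
x₀ = 1.09, x₁ = 3.1

Secant formula: x_{n+1} = x_n - f(x_n)(x_n - x_{n-1})/(f(x_n) - f(x_{n-1}))

Iteration 1:
  f(1.090000) = -7.081171
  f(3.100000) = 4.571000
  x_2 = 3.100000 - 4.571000×(3.100000 - 1.090000)/(4.571000 - (-7.081171))
       = 2.311502
Iteration 2:
  f(3.100000) = 4.571000
  f(2.311502) = -4.335630
  x_3 = 2.311502 - (-4.335630)×(2.311502 - 3.100000)/(-4.335630 - 4.571000)
       = 2.695333
Iteration 3:
  f(2.311502) = -4.335630
  f(2.695333) = -0.948536
  x_4 = 2.695333 - (-0.948536)×(2.695333 - 2.311502)/(-0.948536 - (-4.335630))
       = 2.802822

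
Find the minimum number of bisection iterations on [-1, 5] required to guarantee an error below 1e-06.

We need (b-a)/2^n ≤ 1e-06
(5 - (-1))/2^n ≤ 1e-06
6/2^n ≤ 1e-06
2^n ≥ 6000000
n ≥ log₂(6000000) = 22.52
n ≥ 23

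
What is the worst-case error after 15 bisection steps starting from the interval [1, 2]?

Bisection error bound: |error| ≤ (b-a)/2^n
|error| ≤ (2 - 1)/2^15 = 1/2^15
|error| ≤ 0.0000305176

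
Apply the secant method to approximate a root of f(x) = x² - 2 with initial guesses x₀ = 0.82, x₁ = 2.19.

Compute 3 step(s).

f(x) = x² - 2
x₀ = 0.82, x₁ = 2.19

Secant formula: x_{n+1} = x_n - f(x_n)(x_n - x_{n-1})/(f(x_n) - f(x_{n-1}))

Iteration 1:
  f(0.820000) = -1.327600
  f(2.190000) = 2.796100
  x_2 = 2.190000 - 2.796100×(2.190000 - 0.820000)/(2.796100 - (-1.327600))
       = 1.261063
Iteration 2:
  f(2.190000) = 2.796100
  f(1.261063) = -0.409720
  x_3 = 1.261063 - (-0.409720)×(1.261063 - 2.190000)/(-0.409720 - 2.796100)
       = 1.379786
Iteration 3:
  f(1.261063) = -0.409720
  f(1.379786) = -0.096191
  x_4 = 1.379786 - (-0.096191)×(1.379786 - 1.261063)/(-0.096191 - (-0.409720))
       = 1.416210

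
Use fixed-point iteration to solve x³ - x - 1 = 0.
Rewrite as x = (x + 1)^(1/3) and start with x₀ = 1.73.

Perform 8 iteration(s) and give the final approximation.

Equation: x³ - x - 1 = 0
Fixed-point form: x = (x + 1)^(1/3)
x₀ = 1.73

x_1 = g(1.730000) = 1.397615
x_2 = g(1.397615) = 1.338422
x_3 = g(1.338422) = 1.327316
x_4 = g(1.327316) = 1.325211
x_5 = g(1.325211) = 1.324812
x_6 = g(1.324812) = 1.324736
x_7 = g(1.324736) = 1.324721
x_8 = g(1.324721) = 1.324719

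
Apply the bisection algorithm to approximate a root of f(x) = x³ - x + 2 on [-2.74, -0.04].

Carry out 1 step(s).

f(x) = x³ - x + 2
Initial interval: [-2.74, -0.04]

Iteration 1:
  c_1 = (-2.740000 + (-0.040000))/2 = -1.390000
  f(c_1) = f(-1.390000) = 0.704381
  f(a) × f(c) < 0, new interval: [-2.740000, -1.390000]

After 1 iteration(s), the approximation is c_1 = -1.390000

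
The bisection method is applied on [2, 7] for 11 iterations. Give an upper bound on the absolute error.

Bisection error bound: |error| ≤ (b-a)/2^n
|error| ≤ (7 - 2)/2^11 = 5/2^11
|error| ≤ 0.0024414062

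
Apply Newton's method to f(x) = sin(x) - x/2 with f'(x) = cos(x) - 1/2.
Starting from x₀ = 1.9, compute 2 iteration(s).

f(x) = sin(x) - x/2
f'(x) = cos(x) - 1/2
x₀ = 1.9

Newton-Raphson formula: x_{n+1} = x_n - f(x_n)/f'(x_n)

Iteration 1:
  f(1.900000) = -0.003700
  f'(1.900000) = -0.823290
  x_1 = 1.900000 - (-0.003700)/(-0.823290) = 1.895506
Iteration 2:
  f(1.895506) = -0.000010
  f'(1.895506) = -0.819034
  x_2 = 1.895506 - (-0.000010)/(-0.819034) = 1.895494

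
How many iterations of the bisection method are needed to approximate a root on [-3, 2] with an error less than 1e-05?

We need (b-a)/2^n ≤ 1e-05
(2 - (-3))/2^n ≤ 1e-05
5/2^n ≤ 1e-05
2^n ≥ 500000
n ≥ log₂(500000) = 18.93
n ≥ 19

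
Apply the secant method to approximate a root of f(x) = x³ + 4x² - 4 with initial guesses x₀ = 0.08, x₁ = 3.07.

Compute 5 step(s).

f(x) = x³ + 4x² - 4
x₀ = 0.08, x₁ = 3.07

Secant formula: x_{n+1} = x_n - f(x_n)(x_n - x_{n-1})/(f(x_n) - f(x_{n-1}))

Iteration 1:
  f(0.080000) = -3.973888
  f(3.070000) = 62.634043
  x_2 = 3.070000 - 62.634043×(3.070000 - 0.080000)/(62.634043 - (-3.973888))
       = 0.258386
Iteration 2:
  f(3.070000) = 62.634043
  f(0.258386) = -3.715696
  x_3 = 0.258386 - (-3.715696)×(0.258386 - 3.070000)/(-3.715696 - 62.634043)
       = 0.415841
Iteration 3:
  f(0.258386) = -3.715696
  f(0.415841) = -3.236396
  x_4 = 0.415841 - (-3.236396)×(0.415841 - 0.258386)/(-3.236396 - (-3.715696))
       = 1.479031
Iteration 4:
  f(0.415841) = -3.236396
  f(1.479031) = 7.985558
  x_5 = 1.479031 - 7.985558×(1.479031 - 0.415841)/(7.985558 - (-3.236396))
       = 0.722464
Iteration 5:
  f(1.479031) = 7.985558
  f(0.722464) = -1.535093
  x_6 = 0.722464 - (-1.535093)×(0.722464 - 1.479031)/(-1.535093 - 7.985558)
       = 0.844451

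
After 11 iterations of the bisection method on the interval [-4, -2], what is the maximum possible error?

Bisection error bound: |error| ≤ (b-a)/2^n
|error| ≤ (-2 - (-4))/2^11 = 2/2^11
|error| ≤ 0.0009765625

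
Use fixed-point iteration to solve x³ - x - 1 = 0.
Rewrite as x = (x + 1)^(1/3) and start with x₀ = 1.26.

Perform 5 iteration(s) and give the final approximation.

Equation: x³ - x - 1 = 0
Fixed-point form: x = (x + 1)^(1/3)
x₀ = 1.26

x_1 = g(1.260000) = 1.312309
x_2 = g(1.312309) = 1.322357
x_3 = g(1.322357) = 1.324269
x_4 = g(1.324269) = 1.324633
x_5 = g(1.324633) = 1.324702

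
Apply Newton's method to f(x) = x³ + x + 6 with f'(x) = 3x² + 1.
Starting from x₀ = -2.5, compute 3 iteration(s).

f(x) = x³ + x + 6
f'(x) = 3x² + 1
x₀ = -2.5

Newton-Raphson formula: x_{n+1} = x_n - f(x_n)/f'(x_n)

Iteration 1:
  f(-2.500000) = -12.125000
  f'(-2.500000) = 19.750000
  x_1 = -2.500000 - (-12.125000)/19.750000 = -1.886076
Iteration 2:
  f(-1.886076) = -2.595381
  f'(-1.886076) = 11.671847
  x_2 = -1.886076 - (-2.595381)/11.671847 = -1.663713
Iteration 3:
  f(-1.663713) = -0.268777
  f'(-1.663713) = 9.303828
  x_3 = -1.663713 - (-0.268777)/9.303828 = -1.634825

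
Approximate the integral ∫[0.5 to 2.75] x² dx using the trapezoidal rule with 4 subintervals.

f(x) = x²
a = 0.5, b = 2.75, n = 4
h = (b - a)/n = 0.562500

Trapezoidal rule: (h/2)[f(x₀) + 2f(x₁) + 2f(x₂) + ... + f(xₙ)]

x_0 = 0.5000, f(x_0) = 0.250000, coefficient = 1
x_1 = 1.0625, f(x_1) = 1.128906, coefficient = 2
x_2 = 1.6250, f(x_2) = 2.640625, coefficient = 2
x_3 = 2.1875, f(x_3) = 4.785156, coefficient = 2
x_4 = 2.7500, f(x_4) = 7.562500, coefficient = 1

I ≈ (0.562500/2) × 24.921875 = 7.009277
Exact value: 6.890625
Error: 0.118652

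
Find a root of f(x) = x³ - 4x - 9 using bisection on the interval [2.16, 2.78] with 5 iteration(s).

f(x) = x³ - 4x - 9
Initial interval: [2.16, 2.78]

Iteration 1:
  c_1 = (2.160000 + 2.780000)/2 = 2.470000
  f(c_1) = f(2.470000) = -3.810777
  f(a) × f(c) ≥ 0, new interval: [2.470000, 2.780000]
Iteration 2:
  c_2 = (2.470000 + 2.780000)/2 = 2.625000
  f(c_2) = f(2.625000) = -1.412109
  f(a) × f(c) ≥ 0, new interval: [2.625000, 2.780000]
Iteration 3:
  c_3 = (2.625000 + 2.780000)/2 = 2.702500
  f(c_3) = f(2.702500) = -0.072274
  f(a) × f(c) ≥ 0, new interval: [2.702500, 2.780000]
Iteration 4:
  c_4 = (2.702500 + 2.780000)/2 = 2.741250
  f(c_4) = f(2.741250) = 0.633990
  f(a) × f(c) < 0, new interval: [2.702500, 2.741250]
Iteration 5:
  c_5 = (2.702500 + 2.741250)/2 = 2.721875
  f(c_5) = f(2.721875) = 0.277793
  f(a) × f(c) < 0, new interval: [2.702500, 2.721875]

After 5 iteration(s), the approximation is c_5 = 2.721875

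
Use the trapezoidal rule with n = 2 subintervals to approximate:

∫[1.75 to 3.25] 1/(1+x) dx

f(x) = 1/(1+x)
a = 1.75, b = 3.25, n = 2
h = (b - a)/n = 0.750000

Trapezoidal rule: (h/2)[f(x₀) + 2f(x₁) + 2f(x₂) + ... + f(xₙ)]

x_0 = 1.7500, f(x_0) = 0.363636, coefficient = 1
x_1 = 2.5000, f(x_1) = 0.285714, coefficient = 2
x_2 = 3.2500, f(x_2) = 0.235294, coefficient = 1

I ≈ (0.750000/2) × 1.170359 = 0.438885
Exact value: 0.435318
Error: 0.003567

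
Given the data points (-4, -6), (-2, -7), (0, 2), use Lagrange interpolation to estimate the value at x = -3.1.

Lagrange interpolation formula:
P(x) = Σ yᵢ × Lᵢ(x)
where Lᵢ(x) = Π_{j≠i} (x - xⱼ)/(xᵢ - xⱼ)

L_0(-3.1) = (-3.1 - (-2))/(-4 - (-2)) × (-3.1 - 0)/(-4 - 0) = 0.426250
L_1(-3.1) = (-3.1 - (-4))/(-2 - (-4)) × (-3.1 - 0)/(-2 - 0) = 0.697500
L_2(-3.1) = (-3.1 - (-4))/(0 - (-4)) × (-3.1 - (-2))/(0 - (-2)) = -0.123750

P(-3.1) = (-6)×L_0(-3.1) + (-7)×L_1(-3.1) + 2×L_2(-3.1)
P(-3.1) = -7.687500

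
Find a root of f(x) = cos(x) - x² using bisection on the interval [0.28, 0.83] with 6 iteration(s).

f(x) = cos(x) - x²
Initial interval: [0.28, 0.83]

Iteration 1:
  c_1 = (0.280000 + 0.830000)/2 = 0.555000
  f(c_1) = f(0.555000) = 0.541875
  f(a) × f(c) ≥ 0, new interval: [0.555000, 0.830000]
Iteration 2:
  c_2 = (0.555000 + 0.830000)/2 = 0.692500
  f(c_2) = f(0.692500) = 0.290096
  f(a) × f(c) ≥ 0, new interval: [0.692500, 0.830000]
Iteration 3:
  c_3 = (0.692500 + 0.830000)/2 = 0.761250
  f(c_3) = f(0.761250) = 0.144473
  f(a) × f(c) ≥ 0, new interval: [0.761250, 0.830000]
Iteration 4:
  c_4 = (0.761250 + 0.830000)/2 = 0.795625
  f(c_4) = f(0.795625) = 0.066819
  f(a) × f(c) ≥ 0, new interval: [0.795625, 0.830000]
Iteration 5:
  c_5 = (0.795625 + 0.830000)/2 = 0.812812
  f(c_5) = f(0.812812) = 0.026794
  f(a) × f(c) ≥ 0, new interval: [0.812812, 0.830000]
Iteration 6:
  c_6 = (0.812812 + 0.830000)/2 = 0.821406
  f(c_6) = f(0.821406) = 0.006484
  f(a) × f(c) ≥ 0, new interval: [0.821406, 0.830000]

After 6 iteration(s), the approximation is c_6 = 0.821406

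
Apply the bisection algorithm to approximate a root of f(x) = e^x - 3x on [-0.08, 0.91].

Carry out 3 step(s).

f(x) = e^x - 3x
Initial interval: [-0.08, 0.91]

Iteration 1:
  c_1 = (-0.080000 + 0.910000)/2 = 0.415000
  f(c_1) = f(0.415000) = 0.269371
  f(a) × f(c) ≥ 0, new interval: [0.415000, 0.910000]
Iteration 2:
  c_2 = (0.415000 + 0.910000)/2 = 0.662500
  f(c_2) = f(0.662500) = -0.047865
  f(a) × f(c) < 0, new interval: [0.415000, 0.662500]
Iteration 3:
  c_3 = (0.415000 + 0.662500)/2 = 0.538750
  f(c_3) = f(0.538750) = 0.097613
  f(a) × f(c) ≥ 0, new interval: [0.538750, 0.662500]

After 3 iteration(s), the approximation is c_3 = 0.538750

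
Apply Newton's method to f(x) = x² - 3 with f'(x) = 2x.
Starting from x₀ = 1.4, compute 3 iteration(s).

f(x) = x² - 3
f'(x) = 2x
x₀ = 1.4

Newton-Raphson formula: x_{n+1} = x_n - f(x_n)/f'(x_n)

Iteration 1:
  f(1.400000) = -1.040000
  f'(1.400000) = 2.800000
  x_1 = 1.400000 - (-1.040000)/2.800000 = 1.771429
Iteration 2:
  f(1.771429) = 0.137959
  f'(1.771429) = 3.542857
  x_2 = 1.771429 - 0.137959/3.542857 = 1.732488
Iteration 3:
  f(1.732488) = 0.001516
  f'(1.732488) = 3.464977
  x_3 = 1.732488 - 0.001516/3.464977 = 1.732051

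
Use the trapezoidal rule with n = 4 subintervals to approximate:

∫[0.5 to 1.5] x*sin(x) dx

f(x) = x*sin(x)
a = 0.5, b = 1.5, n = 4
h = (b - a)/n = 0.250000

Trapezoidal rule: (h/2)[f(x₀) + 2f(x₁) + 2f(x₂) + ... + f(xₙ)]

x_0 = 0.5000, f(x_0) = 0.239713, coefficient = 1
x_1 = 0.7500, f(x_1) = 0.511229, coefficient = 2
x_2 = 1.0000, f(x_2) = 0.841471, coefficient = 2
x_3 = 1.2500, f(x_3) = 1.186231, coefficient = 2
x_4 = 1.5000, f(x_4) = 1.496242, coefficient = 1

I ≈ (0.250000/2) × 6.813817 = 0.851727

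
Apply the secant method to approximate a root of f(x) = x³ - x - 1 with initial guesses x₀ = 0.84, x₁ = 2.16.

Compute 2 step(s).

f(x) = x³ - x - 1
x₀ = 0.84, x₁ = 2.16

Secant formula: x_{n+1} = x_n - f(x_n)(x_n - x_{n-1})/(f(x_n) - f(x_{n-1}))

Iteration 1:
  f(0.840000) = -1.247296
  f(2.160000) = 6.917696
  x_2 = 2.160000 - 6.917696×(2.160000 - 0.840000)/(6.917696 - (-1.247296))
       = 1.041645
Iteration 2:
  f(2.160000) = 6.917696
  f(1.041645) = -0.911435
  x_3 = 1.041645 - (-0.911435)×(1.041645 - 2.160000)/(-0.911435 - 6.917696)
       = 1.171839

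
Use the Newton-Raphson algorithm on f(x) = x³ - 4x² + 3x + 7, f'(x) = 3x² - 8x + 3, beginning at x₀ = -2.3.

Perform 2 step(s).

f(x) = x³ - 4x² + 3x + 7
f'(x) = 3x² - 8x + 3
x₀ = -2.3

Newton-Raphson formula: x_{n+1} = x_n - f(x_n)/f'(x_n)

Iteration 1:
  f(-2.300000) = -33.227000
  f'(-2.300000) = 37.270000
  x_1 = -2.300000 - (-33.227000)/37.270000 = -1.408479
Iteration 2:
  f(-1.408479) = -7.954842
  f'(-1.408479) = 20.219266
  x_2 = -1.408479 - (-7.954842)/20.219266 = -1.015050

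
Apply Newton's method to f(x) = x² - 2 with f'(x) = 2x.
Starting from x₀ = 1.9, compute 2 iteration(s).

f(x) = x² - 2
f'(x) = 2x
x₀ = 1.9

Newton-Raphson formula: x_{n+1} = x_n - f(x_n)/f'(x_n)

Iteration 1:
  f(1.900000) = 1.610000
  f'(1.900000) = 3.800000
  x_1 = 1.900000 - 1.610000/3.800000 = 1.476316
Iteration 2:
  f(1.476316) = 0.179508
  f'(1.476316) = 2.952632
  x_2 = 1.476316 - 0.179508/2.952632 = 1.415520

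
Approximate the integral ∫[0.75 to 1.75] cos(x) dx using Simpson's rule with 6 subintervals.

f(x) = cos(x)
a = 0.75, b = 1.75, n = 6
h = (b - a)/n = 0.166667

Simpson's rule: (h/3)[f(x₀) + 4f(x₁) + 2f(x₂) + ... + f(xₙ)]

x_0 = 0.7500, f(x_0) = 0.731689, coefficient = 1
x_1 = 0.9167, f(x_1) = 0.608469, coefficient = 4
x_2 = 1.0833, f(x_2) = 0.468386, coefficient = 2
x_3 = 1.2500, f(x_3) = 0.315322, coefficient = 4
x_4 = 1.4167, f(x_4) = 0.153520, coefficient = 2
x_5 = 1.5833, f(x_5) = -0.012537, coefficient = 4
x_6 = 1.7500, f(x_6) = -0.178246, coefficient = 1

I ≈ (0.166667/3) × 5.442273 = 0.302348
Exact value: 0.302347
Error: 0.000001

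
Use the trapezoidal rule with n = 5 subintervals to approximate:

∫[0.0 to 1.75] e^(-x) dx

f(x) = e^(-x)
a = 0.0, b = 1.75, n = 5
h = (b - a)/n = 0.350000

Trapezoidal rule: (h/2)[f(x₀) + 2f(x₁) + 2f(x₂) + ... + f(xₙ)]

x_0 = 0.0000, f(x_0) = 1.000000, coefficient = 1
x_1 = 0.3500, f(x_1) = 0.704688, coefficient = 2
x_2 = 0.7000, f(x_2) = 0.496585, coefficient = 2
x_3 = 1.0500, f(x_3) = 0.349938, coefficient = 2
x_4 = 1.4000, f(x_4) = 0.246597, coefficient = 2
x_5 = 1.7500, f(x_5) = 0.173774, coefficient = 1

I ≈ (0.350000/2) × 4.769390 = 0.834643
Exact value: 0.826226
Error: 0.008417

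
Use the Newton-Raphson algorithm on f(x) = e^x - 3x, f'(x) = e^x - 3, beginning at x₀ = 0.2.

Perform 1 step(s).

f(x) = e^x - 3x
f'(x) = e^x - 3
x₀ = 0.2

Newton-Raphson formula: x_{n+1} = x_n - f(x_n)/f'(x_n)

Iteration 1:
  f(0.200000) = 0.621403
  f'(0.200000) = -1.778597
  x_1 = 0.200000 - 0.621403/(-1.778597) = 0.549378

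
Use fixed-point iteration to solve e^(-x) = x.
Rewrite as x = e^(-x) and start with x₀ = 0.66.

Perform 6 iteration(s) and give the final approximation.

Equation: e^(-x) = x
Fixed-point form: x = e^(-x)
x₀ = 0.66

x_1 = g(0.660000) = 0.516851
x_2 = g(0.516851) = 0.596395
x_3 = g(0.596395) = 0.550793
x_4 = g(0.550793) = 0.576492
x_5 = g(0.576492) = 0.561866
x_6 = g(0.561866) = 0.570144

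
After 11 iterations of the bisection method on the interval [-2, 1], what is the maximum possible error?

Bisection error bound: |error| ≤ (b-a)/2^n
|error| ≤ (1 - (-2))/2^11 = 3/2^11
|error| ≤ 0.0014648438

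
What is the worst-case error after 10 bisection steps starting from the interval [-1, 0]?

Bisection error bound: |error| ≤ (b-a)/2^n
|error| ≤ (0 - (-1))/2^10 = 1/2^10
|error| ≤ 0.0009765625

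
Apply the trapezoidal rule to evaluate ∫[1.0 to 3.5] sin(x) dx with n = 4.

f(x) = sin(x)
a = 1.0, b = 3.5, n = 4
h = (b - a)/n = 0.625000

Trapezoidal rule: (h/2)[f(x₀) + 2f(x₁) + 2f(x₂) + ... + f(xₙ)]

x_0 = 1.0000, f(x_0) = 0.841471, coefficient = 1
x_1 = 1.6250, f(x_1) = 0.998531, coefficient = 2
x_2 = 2.2500, f(x_2) = 0.778073, coefficient = 2
x_3 = 2.8750, f(x_3) = 0.263446, coefficient = 2
x_4 = 3.5000, f(x_4) = -0.350783, coefficient = 1

I ≈ (0.625000/2) × 4.570789 = 1.428372
Exact value: 1.476759
Error: 0.048387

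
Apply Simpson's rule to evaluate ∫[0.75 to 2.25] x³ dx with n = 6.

f(x) = x³
a = 0.75, b = 2.25, n = 6
h = (b - a)/n = 0.250000

Simpson's rule: (h/3)[f(x₀) + 4f(x₁) + 2f(x₂) + ... + f(xₙ)]

x_0 = 0.7500, f(x_0) = 0.421875, coefficient = 1
x_1 = 1.0000, f(x_1) = 1.000000, coefficient = 4
x_2 = 1.2500, f(x_2) = 1.953125, coefficient = 2
x_3 = 1.5000, f(x_3) = 3.375000, coefficient = 4
x_4 = 1.7500, f(x_4) = 5.359375, coefficient = 2
x_5 = 2.0000, f(x_5) = 8.000000, coefficient = 4
x_6 = 2.2500, f(x_6) = 11.390625, coefficient = 1

I ≈ (0.250000/3) × 75.937500 = 6.328125
Exact value: 6.328125
Error: 0.000000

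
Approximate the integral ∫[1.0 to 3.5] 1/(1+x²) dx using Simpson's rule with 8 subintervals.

f(x) = 1/(1+x²)
a = 1.0, b = 3.5, n = 8
h = (b - a)/n = 0.312500

Simpson's rule: (h/3)[f(x₀) + 4f(x₁) + 2f(x₂) + ... + f(xₙ)]

x_0 = 1.0000, f(x_0) = 0.500000, coefficient = 1
x_1 = 1.3125, f(x_1) = 0.367288, coefficient = 4
x_2 = 1.6250, f(x_2) = 0.274678, coefficient = 2
x_3 = 1.9375, f(x_3) = 0.210353, coefficient = 4
x_4 = 2.2500, f(x_4) = 0.164948, coefficient = 2
x_5 = 2.5625, f(x_5) = 0.132163, coefficient = 4
x_6 = 2.8750, f(x_6) = 0.107926, coefficient = 2
x_7 = 3.1875, f(x_7) = 0.089604, coefficient = 4
x_8 = 3.5000, f(x_8) = 0.075472, coefficient = 1

I ≈ (0.312500/3) × 4.868214 = 0.507106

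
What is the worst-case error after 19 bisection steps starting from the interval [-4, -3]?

Bisection error bound: |error| ≤ (b-a)/2^n
|error| ≤ (-3 - (-4))/2^19 = 1/2^19
|error| ≤ 0.0000019073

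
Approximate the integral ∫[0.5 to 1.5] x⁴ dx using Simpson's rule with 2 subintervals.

f(x) = x⁴
a = 0.5, b = 1.5, n = 2
h = (b - a)/n = 0.500000

Simpson's rule: (h/3)[f(x₀) + 4f(x₁) + 2f(x₂) + ... + f(xₙ)]

x_0 = 0.5000, f(x_0) = 0.062500, coefficient = 1
x_1 = 1.0000, f(x_1) = 1.000000, coefficient = 4
x_2 = 1.5000, f(x_2) = 5.062500, coefficient = 1

I ≈ (0.500000/3) × 9.125000 = 1.520833
Exact value: 1.512500
Error: 0.008333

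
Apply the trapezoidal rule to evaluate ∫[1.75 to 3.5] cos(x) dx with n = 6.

f(x) = cos(x)
a = 1.75, b = 3.5, n = 6
h = (b - a)/n = 0.291667

Trapezoidal rule: (h/2)[f(x₀) + 2f(x₁) + 2f(x₂) + ... + f(xₙ)]

x_0 = 1.7500, f(x_0) = -0.178246, coefficient = 1
x_1 = 2.0417, f(x_1) = -0.453662, coefficient = 2
x_2 = 2.3333, f(x_2) = -0.690758, coefficient = 2
x_3 = 2.6250, f(x_3) = -0.869507, coefficient = 2
x_4 = 2.9167, f(x_4) = -0.974811, coefficient = 2
x_5 = 3.2083, f(x_5) = -0.997774, coefficient = 2
x_6 = 3.5000, f(x_6) = -0.936457, coefficient = 1

I ≈ (0.291667/2) × -9.087726 = -1.325293
Exact value: -1.334769
Error: 0.009476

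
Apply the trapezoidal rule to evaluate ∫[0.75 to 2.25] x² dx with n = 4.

f(x) = x²
a = 0.75, b = 2.25, n = 4
h = (b - a)/n = 0.375000

Trapezoidal rule: (h/2)[f(x₀) + 2f(x₁) + 2f(x₂) + ... + f(xₙ)]

x_0 = 0.7500, f(x_0) = 0.562500, coefficient = 1
x_1 = 1.1250, f(x_1) = 1.265625, coefficient = 2
x_2 = 1.5000, f(x_2) = 2.250000, coefficient = 2
x_3 = 1.8750, f(x_3) = 3.515625, coefficient = 2
x_4 = 2.2500, f(x_4) = 5.062500, coefficient = 1

I ≈ (0.375000/2) × 19.687500 = 3.691406
Exact value: 3.656250
Error: 0.035156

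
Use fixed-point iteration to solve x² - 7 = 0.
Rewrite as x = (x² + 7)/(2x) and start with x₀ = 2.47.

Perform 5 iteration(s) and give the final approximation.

Equation: x² - 7 = 0
Fixed-point form: x = (x² + 7)/(2x)
x₀ = 2.47

x_1 = g(2.470000) = 2.652004
x_2 = g(2.652004) = 2.645759
x_3 = g(2.645759) = 2.645751
x_4 = g(2.645751) = 2.645751
x_5 = g(2.645751) = 2.645751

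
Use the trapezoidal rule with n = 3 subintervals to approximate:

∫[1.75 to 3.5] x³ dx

f(x) = x³
a = 1.75, b = 3.5, n = 3
h = (b - a)/n = 0.583333

Trapezoidal rule: (h/2)[f(x₀) + 2f(x₁) + 2f(x₂) + ... + f(xₙ)]

x_0 = 1.7500, f(x_0) = 5.359375, coefficient = 1
x_1 = 2.3333, f(x_1) = 12.703704, coefficient = 2
x_2 = 2.9167, f(x_2) = 24.811921, coefficient = 2
x_3 = 3.5000, f(x_3) = 42.875000, coefficient = 1

I ≈ (0.583333/2) × 123.265625 = 35.952474
Exact value: 35.170898
Error: 0.781576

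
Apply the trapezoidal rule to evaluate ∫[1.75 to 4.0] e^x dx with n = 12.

f(x) = e^x
a = 1.75, b = 4.0, n = 12
h = (b - a)/n = 0.187500

Trapezoidal rule: (h/2)[f(x₀) + 2f(x₁) + 2f(x₂) + ... + f(xₙ)]

x_0 = 1.7500, f(x_0) = 5.754603, coefficient = 1
x_1 = 1.9375, f(x_1) = 6.941376, coefficient = 2
x_2 = 2.1250, f(x_2) = 8.372897, coefficient = 2
x_3 = 2.3125, f(x_3) = 10.099642, coefficient = 2
x_4 = 2.5000, f(x_4) = 12.182494, coefficient = 2
x_5 = 2.6875, f(x_5) = 14.694893, coefficient = 2
x_6 = 2.8750, f(x_6) = 17.725424, coefficient = 2
x_7 = 3.0625, f(x_7) = 21.380943, coefficient = 2
x_8 = 3.2500, f(x_8) = 25.790340, coefficient = 2
x_9 = 3.4375, f(x_9) = 31.109088, coefficient = 2
x_10 = 3.6250, f(x_10) = 37.524723, coefficient = 2
x_11 = 3.8125, f(x_11) = 45.263456, coefficient = 2
x_12 = 4.0000, f(x_12) = 54.598150, coefficient = 1

I ≈ (0.187500/2) × 522.523306 = 48.986560
Exact value: 48.843547
Error: 0.143013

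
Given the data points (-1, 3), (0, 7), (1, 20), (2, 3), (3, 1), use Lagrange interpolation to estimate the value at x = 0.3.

Lagrange interpolation formula:
P(x) = Σ yᵢ × Lᵢ(x)
where Lᵢ(x) = Π_{j≠i} (x - xⱼ)/(xᵢ - xⱼ)

L_0(0.3) = (0.3 - 0)/(-1 - 0) × (0.3 - 1)/(-1 - 1) × (0.3 - 2)/(-1 - 2) × (0.3 - 3)/(-1 - 3) = -0.040163
L_1(0.3) = (0.3 - (-1))/(0 - (-1)) × (0.3 - 1)/(0 - 1) × (0.3 - 2)/(0 - 2) × (0.3 - 3)/(0 - 3) = 0.696150
L_2(0.3) = (0.3 - (-1))/(1 - (-1)) × (0.3 - 0)/(1 - 0) × (0.3 - 2)/(1 - 2) × (0.3 - 3)/(1 - 3) = 0.447525
L_3(0.3) = (0.3 - (-1))/(2 - (-1)) × (0.3 - 0)/(2 - 0) × (0.3 - 1)/(2 - 1) × (0.3 - 3)/(2 - 3) = -0.122850
L_4(0.3) = (0.3 - (-1))/(3 - (-1)) × (0.3 - 0)/(3 - 0) × (0.3 - 1)/(3 - 1) × (0.3 - 2)/(3 - 2) = 0.019338

P(0.3) = 3×L_0(0.3) + 7×L_1(0.3) + 20×L_2(0.3) + 3×L_3(0.3) + 1×L_4(0.3)
P(0.3) = 13.353850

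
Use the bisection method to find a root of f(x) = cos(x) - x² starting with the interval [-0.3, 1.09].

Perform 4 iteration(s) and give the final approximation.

f(x) = cos(x) - x²
Initial interval: [-0.3, 1.09]

Iteration 1:
  c_1 = (-0.300000 + 1.090000)/2 = 0.395000
  f(c_1) = f(0.395000) = 0.766972
  f(a) × f(c) ≥ 0, new interval: [0.395000, 1.090000]
Iteration 2:
  c_2 = (0.395000 + 1.090000)/2 = 0.742500
  f(c_2) = f(0.742500) = 0.185474
  f(a) × f(c) ≥ 0, new interval: [0.742500, 1.090000]
Iteration 3:
  c_3 = (0.742500 + 1.090000)/2 = 0.916250
  f(c_3) = f(0.916250) = -0.230715
  f(a) × f(c) < 0, new interval: [0.742500, 0.916250]
Iteration 4:
  c_4 = (0.742500 + 0.916250)/2 = 0.829375
  f(c_4) = f(0.829375) = -0.012526
  f(a) × f(c) < 0, new interval: [0.742500, 0.829375]

After 4 iteration(s), the approximation is c_4 = 0.829375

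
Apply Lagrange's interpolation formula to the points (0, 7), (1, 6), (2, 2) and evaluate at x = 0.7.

Lagrange interpolation formula:
P(x) = Σ yᵢ × Lᵢ(x)
where Lᵢ(x) = Π_{j≠i} (x - xⱼ)/(xᵢ - xⱼ)

L_0(0.7) = (0.7 - 1)/(0 - 1) × (0.7 - 2)/(0 - 2) = 0.195000
L_1(0.7) = (0.7 - 0)/(1 - 0) × (0.7 - 2)/(1 - 2) = 0.910000
L_2(0.7) = (0.7 - 0)/(2 - 0) × (0.7 - 1)/(2 - 1) = -0.105000

P(0.7) = 7×L_0(0.7) + 6×L_1(0.7) + 2×L_2(0.7)
P(0.7) = 6.615000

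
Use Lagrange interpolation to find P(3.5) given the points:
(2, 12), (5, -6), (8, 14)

Lagrange interpolation formula:
P(x) = Σ yᵢ × Lᵢ(x)
where Lᵢ(x) = Π_{j≠i} (x - xⱼ)/(xᵢ - xⱼ)

L_0(3.5) = (3.5 - 5)/(2 - 5) × (3.5 - 8)/(2 - 8) = 0.375000
L_1(3.5) = (3.5 - 2)/(5 - 2) × (3.5 - 8)/(5 - 8) = 0.750000
L_2(3.5) = (3.5 - 2)/(8 - 2) × (3.5 - 5)/(8 - 5) = -0.125000

P(3.5) = 12×L_0(3.5) + (-6)×L_1(3.5) + 14×L_2(3.5)
P(3.5) = -1.750000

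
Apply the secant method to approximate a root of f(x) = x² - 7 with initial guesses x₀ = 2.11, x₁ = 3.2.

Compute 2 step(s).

f(x) = x² - 7
x₀ = 2.11, x₁ = 3.2

Secant formula: x_{n+1} = x_n - f(x_n)(x_n - x_{n-1})/(f(x_n) - f(x_{n-1}))

Iteration 1:
  f(2.110000) = -2.547900
  f(3.200000) = 3.240000
  x_2 = 3.200000 - 3.240000×(3.200000 - 2.110000)/(3.240000 - (-2.547900))
       = 2.589831
Iteration 2:
  f(3.200000) = 3.240000
  f(2.589831) = -0.292778
  x_3 = 2.589831 - (-0.292778)×(2.589831 - 3.200000)/(-0.292778 - 3.240000)
       = 2.640398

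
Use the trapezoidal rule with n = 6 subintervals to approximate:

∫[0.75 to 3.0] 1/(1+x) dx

f(x) = 1/(1+x)
a = 0.75, b = 3.0, n = 6
h = (b - a)/n = 0.375000

Trapezoidal rule: (h/2)[f(x₀) + 2f(x₁) + 2f(x₂) + ... + f(xₙ)]

x_0 = 0.7500, f(x_0) = 0.571429, coefficient = 1
x_1 = 1.1250, f(x_1) = 0.470588, coefficient = 2
x_2 = 1.5000, f(x_2) = 0.400000, coefficient = 2
x_3 = 1.8750, f(x_3) = 0.347826, coefficient = 2
x_4 = 2.2500, f(x_4) = 0.307692, coefficient = 2
x_5 = 2.6250, f(x_5) = 0.275862, coefficient = 2
x_6 = 3.0000, f(x_6) = 0.250000, coefficient = 1

I ≈ (0.375000/2) × 4.425366 = 0.829756
Exact value: 0.826679
Error: 0.003078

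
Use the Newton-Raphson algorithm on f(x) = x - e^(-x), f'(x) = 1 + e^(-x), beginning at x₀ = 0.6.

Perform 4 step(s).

f(x) = x - e^(-x)
f'(x) = 1 + e^(-x)
x₀ = 0.6

Newton-Raphson formula: x_{n+1} = x_n - f(x_n)/f'(x_n)

Iteration 1:
  f(0.600000) = 0.051188
  f'(0.600000) = 1.548812
  x_1 = 0.600000 - 0.051188/1.548812 = 0.566950
Iteration 2:
  f(0.566950) = -0.000303
  f'(0.566950) = 1.567253
  x_2 = 0.566950 - (-0.000303)/1.567253 = 0.567143
Iteration 3:
  f(0.567143) = 0.000000
  f'(0.567143) = 1.567143
  x_3 = 0.567143 - 0.000000/1.567143 = 0.567143
Iteration 4:
  f(0.567143) = 0.000000
  f'(0.567143) = 1.567143
  x_4 = 0.567143 - 0.000000/1.567143 = 0.567143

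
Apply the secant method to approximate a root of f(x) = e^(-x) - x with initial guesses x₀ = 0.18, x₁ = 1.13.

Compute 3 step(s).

f(x) = e^(-x) - x
x₀ = 0.18, x₁ = 1.13

Secant formula: x_{n+1} = x_n - f(x_n)(x_n - x_{n-1})/(f(x_n) - f(x_{n-1}))

Iteration 1:
  f(0.180000) = 0.655270
  f(1.130000) = -0.806967
  x_2 = 1.130000 - (-0.806967)×(1.130000 - 0.180000)/(-0.806967 - 0.655270)
       = 0.605722
Iteration 2:
  f(1.130000) = -0.806967
  f(0.605722) = -0.060042
  x_3 = 0.605722 - (-0.060042)×(0.605722 - 1.130000)/(-0.060042 - (-0.806967))
       = 0.563578
Iteration 3:
  f(0.605722) = -0.060042
  f(0.563578) = 0.005591
  x_4 = 0.563578 - 0.005591×(0.563578 - 0.605722)/(0.005591 - (-0.060042))
       = 0.567168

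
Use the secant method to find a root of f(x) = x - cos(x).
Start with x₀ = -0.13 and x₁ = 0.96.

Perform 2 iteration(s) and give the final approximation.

f(x) = x - cos(x)
x₀ = -0.13, x₁ = 0.96

Secant formula: x_{n+1} = x_n - f(x_n)(x_n - x_{n-1})/(f(x_n) - f(x_{n-1}))

Iteration 1:
  f(-0.130000) = -1.121562
  f(0.960000) = 0.386480
  x_2 = 0.960000 - 0.386480×(0.960000 - (-0.130000))/(0.386480 - (-1.121562))
       = 0.680655
Iteration 2:
  f(0.960000) = 0.386480
  f(0.680655) = -0.096505
  x_3 = 0.680655 - (-0.096505)×(0.680655 - 0.960000)/(-0.096505 - 0.386480)
       = 0.736471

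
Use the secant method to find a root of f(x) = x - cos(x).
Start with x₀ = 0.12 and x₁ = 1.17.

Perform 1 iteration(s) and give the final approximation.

f(x) = x - cos(x)
x₀ = 0.12, x₁ = 1.17

Secant formula: x_{n+1} = x_n - f(x_n)(x_n - x_{n-1})/(f(x_n) - f(x_{n-1}))

Iteration 1:
  f(0.120000) = -0.872809
  f(1.170000) = 0.779848
  x_2 = 1.170000 - 0.779848×(1.170000 - 0.120000)/(0.779848 - (-0.872809))
       = 0.674531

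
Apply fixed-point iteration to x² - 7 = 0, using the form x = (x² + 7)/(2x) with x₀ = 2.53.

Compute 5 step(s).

Equation: x² - 7 = 0
Fixed-point form: x = (x² + 7)/(2x)
x₀ = 2.53

x_1 = g(2.530000) = 2.648399
x_2 = g(2.648399) = 2.645753
x_3 = g(2.645753) = 2.645751
x_4 = g(2.645751) = 2.645751
x_5 = g(2.645751) = 2.645751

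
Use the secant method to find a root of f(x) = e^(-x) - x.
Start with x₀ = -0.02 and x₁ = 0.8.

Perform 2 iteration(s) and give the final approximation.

f(x) = e^(-x) - x
x₀ = -0.02, x₁ = 0.8

Secant formula: x_{n+1} = x_n - f(x_n)(x_n - x_{n-1})/(f(x_n) - f(x_{n-1}))

Iteration 1:
  f(-0.020000) = 1.040201
  f(0.800000) = -0.350671
  x_2 = 0.800000 - (-0.350671)×(0.800000 - (-0.020000))/(-0.350671 - 1.040201)
       = 0.593259
Iteration 2:
  f(0.800000) = -0.350671
  f(0.593259) = -0.040735
  x_3 = 0.593259 - (-0.040735)×(0.593259 - 0.800000)/(-0.040735 - (-0.350671))
       = 0.566087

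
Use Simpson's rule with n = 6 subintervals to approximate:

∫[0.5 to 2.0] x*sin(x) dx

f(x) = x*sin(x)
a = 0.5, b = 2.0, n = 6
h = (b - a)/n = 0.250000

Simpson's rule: (h/3)[f(x₀) + 4f(x₁) + 2f(x₂) + ... + f(xₙ)]

x_0 = 0.5000, f(x_0) = 0.239713, coefficient = 1
x_1 = 0.7500, f(x_1) = 0.511229, coefficient = 4
x_2 = 1.0000, f(x_2) = 0.841471, coefficient = 2
x_3 = 1.2500, f(x_3) = 1.186231, coefficient = 4
x_4 = 1.5000, f(x_4) = 1.496242, coefficient = 2
x_5 = 1.7500, f(x_5) = 1.721975, coefficient = 4
x_6 = 2.0000, f(x_6) = 1.818595, coefficient = 1

I ≈ (0.250000/3) × 20.411476 = 1.700956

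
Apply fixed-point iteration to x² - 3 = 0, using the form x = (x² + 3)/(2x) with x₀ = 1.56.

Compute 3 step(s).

Equation: x² - 3 = 0
Fixed-point form: x = (x² + 3)/(2x)
x₀ = 1.56

x_1 = g(1.560000) = 1.741538
x_2 = g(1.741538) = 1.732077
x_3 = g(1.732077) = 1.732051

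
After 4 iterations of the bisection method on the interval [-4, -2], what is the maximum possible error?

Bisection error bound: |error| ≤ (b-a)/2^n
|error| ≤ (-2 - (-4))/2^4 = 2/2^4
|error| ≤ 0.1250000000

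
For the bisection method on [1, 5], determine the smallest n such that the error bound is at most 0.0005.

We need (b-a)/2^n ≤ 0.0005
(5 - 1)/2^n ≤ 0.0005
4/2^n ≤ 0.0005
2^n ≥ 8000
n ≥ log₂(8000) = 12.97
n ≥ 13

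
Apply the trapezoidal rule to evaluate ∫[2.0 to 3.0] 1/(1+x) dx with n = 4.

f(x) = 1/(1+x)
a = 2.0, b = 3.0, n = 4
h = (b - a)/n = 0.250000

Trapezoidal rule: (h/2)[f(x₀) + 2f(x₁) + 2f(x₂) + ... + f(xₙ)]

x_0 = 2.0000, f(x_0) = 0.333333, coefficient = 1
x_1 = 2.2500, f(x_1) = 0.307692, coefficient = 2
x_2 = 2.5000, f(x_2) = 0.285714, coefficient = 2
x_3 = 2.7500, f(x_3) = 0.266667, coefficient = 2
x_4 = 3.0000, f(x_4) = 0.250000, coefficient = 1

I ≈ (0.250000/2) × 2.303480 = 0.287935
Exact value: 0.287682
Error: 0.000253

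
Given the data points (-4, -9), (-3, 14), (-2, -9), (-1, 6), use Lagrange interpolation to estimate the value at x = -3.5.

Lagrange interpolation formula:
P(x) = Σ yᵢ × Lᵢ(x)
where Lᵢ(x) = Π_{j≠i} (x - xⱼ)/(xᵢ - xⱼ)

L_0(-3.5) = (-3.5 - (-3))/(-4 - (-3)) × (-3.5 - (-2))/(-4 - (-2)) × (-3.5 - (-1))/(-4 - (-1)) = 0.312500
L_1(-3.5) = (-3.5 - (-4))/(-3 - (-4)) × (-3.5 - (-2))/(-3 - (-2)) × (-3.5 - (-1))/(-3 - (-1)) = 0.937500
L_2(-3.5) = (-3.5 - (-4))/(-2 - (-4)) × (-3.5 - (-3))/(-2 - (-3)) × (-3.5 - (-1))/(-2 - (-1)) = -0.312500
L_3(-3.5) = (-3.5 - (-4))/(-1 - (-4)) × (-3.5 - (-3))/(-1 - (-3)) × (-3.5 - (-2))/(-1 - (-2)) = 0.062500

P(-3.5) = (-9)×L_0(-3.5) + 14×L_1(-3.5) + (-9)×L_2(-3.5) + 6×L_3(-3.5)
P(-3.5) = 13.500000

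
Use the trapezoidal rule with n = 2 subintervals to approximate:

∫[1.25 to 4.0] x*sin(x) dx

f(x) = x*sin(x)
a = 1.25, b = 4.0, n = 2
h = (b - a)/n = 1.375000

Trapezoidal rule: (h/2)[f(x₀) + 2f(x₁) + 2f(x₂) + ... + f(xₙ)]

x_0 = 1.2500, f(x_0) = 1.186231, coefficient = 1
x_1 = 2.6250, f(x_1) = 1.296541, coefficient = 2
x_2 = 4.0000, f(x_2) = -3.027210, coefficient = 1

I ≈ (1.375000/2) × 0.752102 = 0.517070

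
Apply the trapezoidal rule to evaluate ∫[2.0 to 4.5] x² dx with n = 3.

f(x) = x²
a = 2.0, b = 4.5, n = 3
h = (b - a)/n = 0.833333

Trapezoidal rule: (h/2)[f(x₀) + 2f(x₁) + 2f(x₂) + ... + f(xₙ)]

x_0 = 2.0000, f(x_0) = 4.000000, coefficient = 1
x_1 = 2.8333, f(x_1) = 8.027778, coefficient = 2
x_2 = 3.6667, f(x_2) = 13.444444, coefficient = 2
x_3 = 4.5000, f(x_3) = 20.250000, coefficient = 1

I ≈ (0.833333/2) × 67.194444 = 27.997685
Exact value: 27.708333
Error: 0.289352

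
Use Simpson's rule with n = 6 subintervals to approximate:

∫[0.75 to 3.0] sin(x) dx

f(x) = sin(x)
a = 0.75, b = 3.0, n = 6
h = (b - a)/n = 0.375000

Simpson's rule: (h/3)[f(x₀) + 4f(x₁) + 2f(x₂) + ... + f(xₙ)]

x_0 = 0.7500, f(x_0) = 0.681639, coefficient = 1
x_1 = 1.1250, f(x_1) = 0.902268, coefficient = 4
x_2 = 1.5000, f(x_2) = 0.997495, coefficient = 2
x_3 = 1.8750, f(x_3) = 0.954086, coefficient = 4
x_4 = 2.2500, f(x_4) = 0.778073, coefficient = 2
x_5 = 2.6250, f(x_5) = 0.493920, coefficient = 4
x_6 = 3.0000, f(x_6) = 0.141120, coefficient = 1

I ≈ (0.375000/3) × 13.774990 = 1.721874
Exact value: 1.721681
Error: 0.000192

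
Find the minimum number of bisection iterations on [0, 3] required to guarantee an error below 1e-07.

We need (b-a)/2^n ≤ 1e-07
(3 - 0)/2^n ≤ 1e-07
3/2^n ≤ 1e-07
2^n ≥ 30000000
n ≥ log₂(30000000) = 24.84
n ≥ 25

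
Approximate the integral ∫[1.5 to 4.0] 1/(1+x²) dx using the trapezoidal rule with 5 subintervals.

f(x) = 1/(1+x²)
a = 1.5, b = 4.0, n = 5
h = (b - a)/n = 0.500000

Trapezoidal rule: (h/2)[f(x₀) + 2f(x₁) + 2f(x₂) + ... + f(xₙ)]

x_0 = 1.5000, f(x_0) = 0.307692, coefficient = 1
x_1 = 2.0000, f(x_1) = 0.200000, coefficient = 2
x_2 = 2.5000, f(x_2) = 0.137931, coefficient = 2
x_3 = 3.0000, f(x_3) = 0.100000, coefficient = 2
x_4 = 3.5000, f(x_4) = 0.075472, coefficient = 2
x_5 = 4.0000, f(x_5) = 0.058824, coefficient = 1

I ≈ (0.500000/2) × 1.393321 = 0.348330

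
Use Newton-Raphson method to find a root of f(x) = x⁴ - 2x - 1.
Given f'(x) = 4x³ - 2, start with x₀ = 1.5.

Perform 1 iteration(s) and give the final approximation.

f(x) = x⁴ - 2x - 1
f'(x) = 4x³ - 2
x₀ = 1.5

Newton-Raphson formula: x_{n+1} = x_n - f(x_n)/f'(x_n)

Iteration 1:
  f(1.500000) = 1.062500
  f'(1.500000) = 11.500000
  x_1 = 1.500000 - 1.062500/11.500000 = 1.407609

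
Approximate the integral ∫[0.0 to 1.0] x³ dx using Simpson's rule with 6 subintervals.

f(x) = x³
a = 0.0, b = 1.0, n = 6
h = (b - a)/n = 0.166667

Simpson's rule: (h/3)[f(x₀) + 4f(x₁) + 2f(x₂) + ... + f(xₙ)]

x_0 = 0.0000, f(x_0) = 0.000000, coefficient = 1
x_1 = 0.1667, f(x_1) = 0.004630, coefficient = 4
x_2 = 0.3333, f(x_2) = 0.037037, coefficient = 2
x_3 = 0.5000, f(x_3) = 0.125000, coefficient = 4
x_4 = 0.6667, f(x_4) = 0.296296, coefficient = 2
x_5 = 0.8333, f(x_5) = 0.578704, coefficient = 4
x_6 = 1.0000, f(x_6) = 1.000000, coefficient = 1

I ≈ (0.166667/3) × 4.500000 = 0.250000
Exact value: 0.250000
Error: 0.000000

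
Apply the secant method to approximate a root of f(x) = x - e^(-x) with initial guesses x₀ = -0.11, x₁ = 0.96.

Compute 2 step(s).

f(x) = x - e^(-x)
x₀ = -0.11, x₁ = 0.96

Secant formula: x_{n+1} = x_n - f(x_n)(x_n - x_{n-1})/(f(x_n) - f(x_{n-1}))

Iteration 1:
  f(-0.110000) = -1.226278
  f(0.960000) = 0.577107
  x_2 = 0.960000 - 0.577107×(0.960000 - (-0.110000))/(0.577107 - (-1.226278))
       = 0.617586
Iteration 2:
  f(0.960000) = 0.577107
  f(0.617586) = 0.078341
  x_3 = 0.617586 - 0.078341×(0.617586 - 0.960000)/(0.078341 - 0.577107)
       = 0.563803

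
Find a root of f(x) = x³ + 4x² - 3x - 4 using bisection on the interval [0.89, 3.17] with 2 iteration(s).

f(x) = x³ + 4x² - 3x - 4
Initial interval: [0.89, 3.17]

Iteration 1:
  c_1 = (0.890000 + 3.170000)/2 = 2.030000
  f(c_1) = f(2.030000) = 14.759027
  f(a) × f(c) < 0, new interval: [0.890000, 2.030000]
Iteration 2:
  c_2 = (0.890000 + 2.030000)/2 = 1.460000
  f(c_2) = f(1.460000) = 3.258536
  f(a) × f(c) < 0, new interval: [0.890000, 1.460000]

After 2 iteration(s), the approximation is c_2 = 1.460000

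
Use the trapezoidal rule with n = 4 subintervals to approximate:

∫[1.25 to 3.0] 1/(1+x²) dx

f(x) = 1/(1+x²)
a = 1.25, b = 3.0, n = 4
h = (b - a)/n = 0.437500

Trapezoidal rule: (h/2)[f(x₀) + 2f(x₁) + 2f(x₂) + ... + f(xₙ)]

x_0 = 1.2500, f(x_0) = 0.390244, coefficient = 1
x_1 = 1.6875, f(x_1) = 0.259898, coefficient = 2
x_2 = 2.1250, f(x_2) = 0.181303, coefficient = 2
x_3 = 2.5625, f(x_3) = 0.132163, coefficient = 2
x_4 = 3.0000, f(x_4) = 0.100000, coefficient = 1

I ≈ (0.437500/2) × 1.636973 = 0.358088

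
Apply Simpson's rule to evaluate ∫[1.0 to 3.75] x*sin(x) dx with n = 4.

f(x) = x*sin(x)
a = 1.0, b = 3.75, n = 4
h = (b - a)/n = 0.687500

Simpson's rule: (h/3)[f(x₀) + 4f(x₁) + 2f(x₂) + ... + f(xₙ)]

x_0 = 1.0000, f(x_0) = 0.841471, coefficient = 1
x_1 = 1.6875, f(x_1) = 1.676021, coefficient = 4
x_2 = 2.3750, f(x_2) = 1.647502, coefficient = 2
x_3 = 3.0625, f(x_3) = 0.241969, coefficient = 4
x_4 = 3.7500, f(x_4) = -2.143355, coefficient = 1

I ≈ (0.687500/3) × 9.665081 = 2.214914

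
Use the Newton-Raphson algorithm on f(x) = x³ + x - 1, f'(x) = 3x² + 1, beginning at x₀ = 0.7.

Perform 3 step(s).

f(x) = x³ + x - 1
f'(x) = 3x² + 1
x₀ = 0.7

Newton-Raphson formula: x_{n+1} = x_n - f(x_n)/f'(x_n)

Iteration 1:
  f(0.700000) = 0.043000
  f'(0.700000) = 2.470000
  x_1 = 0.700000 - 0.043000/2.470000 = 0.682591
Iteration 2:
  f(0.682591) = 0.000631
  f'(0.682591) = 2.397792
  x_2 = 0.682591 - 0.000631/2.397792 = 0.682328
Iteration 3:
  f(0.682328) = 0.000000
  f'(0.682328) = 2.396714
  x_3 = 0.682328 - 0.000000/2.396714 = 0.682328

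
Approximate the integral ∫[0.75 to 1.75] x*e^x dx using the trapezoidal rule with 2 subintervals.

f(x) = x*e^x
a = 0.75, b = 1.75, n = 2
h = (b - a)/n = 0.500000

Trapezoidal rule: (h/2)[f(x₀) + 2f(x₁) + 2f(x₂) + ... + f(xₙ)]

x_0 = 0.7500, f(x_0) = 1.587750, coefficient = 1
x_1 = 1.2500, f(x_1) = 4.362929, coefficient = 2
x_2 = 1.7500, f(x_2) = 10.070555, coefficient = 1

I ≈ (0.500000/2) × 20.384162 = 5.096041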